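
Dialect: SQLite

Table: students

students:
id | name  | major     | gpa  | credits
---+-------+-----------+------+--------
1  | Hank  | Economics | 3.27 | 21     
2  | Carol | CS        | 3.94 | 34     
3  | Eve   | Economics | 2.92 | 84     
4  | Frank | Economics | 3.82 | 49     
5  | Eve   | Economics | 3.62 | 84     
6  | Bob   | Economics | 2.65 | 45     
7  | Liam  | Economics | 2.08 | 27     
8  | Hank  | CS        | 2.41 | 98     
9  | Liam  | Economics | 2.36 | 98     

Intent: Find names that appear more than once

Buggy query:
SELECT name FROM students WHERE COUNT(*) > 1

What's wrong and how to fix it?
Bug: WHERE can't reference COUNT(*); aggregates are computed after WHERE

Fix: Group first, then use HAVING for the count condition

Corrected query:
SELECT name FROM students GROUP BY name HAVING COUNT(*) > 1

Result:
name
----
Eve 
Hank
Liam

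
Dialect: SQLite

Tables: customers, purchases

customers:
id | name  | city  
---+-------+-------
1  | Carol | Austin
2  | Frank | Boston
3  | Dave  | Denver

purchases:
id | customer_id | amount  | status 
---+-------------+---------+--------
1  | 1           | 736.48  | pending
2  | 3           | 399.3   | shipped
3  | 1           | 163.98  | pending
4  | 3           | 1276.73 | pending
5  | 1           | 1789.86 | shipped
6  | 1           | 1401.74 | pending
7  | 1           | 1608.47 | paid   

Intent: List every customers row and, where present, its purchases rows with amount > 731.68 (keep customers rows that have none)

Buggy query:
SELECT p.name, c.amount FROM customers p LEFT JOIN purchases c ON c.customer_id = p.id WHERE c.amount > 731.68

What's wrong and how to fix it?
Bug: Filtering c.amount in WHERE discards the NULL rows produced by LEFT JOIN, turning it into an inner join

Fix: Put 'c.amount > 731.68' in the JOIN's ON clause instead of WHERE

Corrected query:
SELECT p.name, c.amount FROM customers p LEFT JOIN purchases c ON c.customer_id = p.id AND c.amount > 731.68

Result:
name  | amount 
------+--------
Carol | 736.48 
Carol | 1401.74
Carol | 1608.47
Carol | 1789.86
Frank | NULL   
Dave  | 1276.73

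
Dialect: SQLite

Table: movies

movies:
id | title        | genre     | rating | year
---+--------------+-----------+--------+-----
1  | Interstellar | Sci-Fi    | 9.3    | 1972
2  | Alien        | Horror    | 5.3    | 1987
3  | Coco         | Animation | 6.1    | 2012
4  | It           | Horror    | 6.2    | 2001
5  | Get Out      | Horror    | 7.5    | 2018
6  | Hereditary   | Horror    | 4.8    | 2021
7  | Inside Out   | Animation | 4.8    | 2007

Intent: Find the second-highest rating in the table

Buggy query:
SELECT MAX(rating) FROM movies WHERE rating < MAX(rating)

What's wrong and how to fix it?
Bug: The inner MAX is an aggregate inside WHERE, which is not allowed

Fix: Compute the overall MAX in a subquery, then take MAX of rows below it

Corrected query:
SELECT MAX(rating) FROM movies WHERE rating < (SELECT MAX(rating) FROM movies)

Result:
MAX(rating)
-----------
7.5        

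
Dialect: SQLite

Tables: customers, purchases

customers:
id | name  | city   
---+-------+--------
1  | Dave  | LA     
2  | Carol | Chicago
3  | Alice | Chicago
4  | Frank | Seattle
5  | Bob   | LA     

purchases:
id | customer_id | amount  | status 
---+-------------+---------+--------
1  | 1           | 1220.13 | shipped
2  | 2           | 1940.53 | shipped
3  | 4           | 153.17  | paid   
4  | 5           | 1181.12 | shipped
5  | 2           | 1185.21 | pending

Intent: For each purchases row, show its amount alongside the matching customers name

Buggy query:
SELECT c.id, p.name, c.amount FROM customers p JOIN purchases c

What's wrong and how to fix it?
Bug: JOIN with no ON clause produces a cartesian product; every purchases row pairs with every customers row

Fix: Specify the join condition linking the foreign key to the parent id

Corrected query:
SELECT c.id, p.name, c.amount FROM customers p JOIN purchases c ON c.customer_id = p.id

Result:
id | name  | amount 
---+-------+--------
1  | Dave  | 1220.13
2  | Carol | 1940.53
3  | Frank | 153.17 
4  | Bob   | 1181.12
5  | Carol | 1185.21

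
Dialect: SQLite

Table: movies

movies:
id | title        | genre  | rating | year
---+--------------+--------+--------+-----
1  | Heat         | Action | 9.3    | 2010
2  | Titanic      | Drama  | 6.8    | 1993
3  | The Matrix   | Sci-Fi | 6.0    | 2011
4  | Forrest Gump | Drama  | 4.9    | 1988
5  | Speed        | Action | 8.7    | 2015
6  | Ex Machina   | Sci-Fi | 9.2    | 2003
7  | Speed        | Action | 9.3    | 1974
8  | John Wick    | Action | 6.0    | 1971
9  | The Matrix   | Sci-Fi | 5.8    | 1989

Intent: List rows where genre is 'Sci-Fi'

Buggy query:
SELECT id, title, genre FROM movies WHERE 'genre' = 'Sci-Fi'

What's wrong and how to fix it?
Bug: 'genre' in single quotes is a string literal, not the column; the comparison is literal-vs-literal and never true

Fix: Remove the quotes around the column name (or use double quotes for an identifier)

Corrected query:
SELECT id, title, genre FROM movies WHERE genre = 'Sci-Fi'

Result:
id | title      | genre 
---+------------+-------
3  | The Matrix | Sci-Fi
6  | Ex Machina | Sci-Fi
9  | The Matrix | Sci-Fi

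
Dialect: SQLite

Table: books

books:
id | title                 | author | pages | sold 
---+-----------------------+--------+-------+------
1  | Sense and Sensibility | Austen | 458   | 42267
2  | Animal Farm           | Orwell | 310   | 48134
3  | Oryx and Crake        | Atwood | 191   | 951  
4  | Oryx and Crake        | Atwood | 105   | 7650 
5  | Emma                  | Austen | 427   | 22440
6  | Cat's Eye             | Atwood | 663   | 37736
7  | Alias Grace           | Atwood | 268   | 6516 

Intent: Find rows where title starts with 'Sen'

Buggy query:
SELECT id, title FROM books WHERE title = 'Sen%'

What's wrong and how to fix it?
Bug: '=' compares the literal string including the % character; pattern matching needs LIKE

Fix: Use LIKE for wildcard pattern matching

Corrected query:
SELECT id, title FROM books WHERE title LIKE 'Sen%'

Result:
id | title                
---+----------------------
1  | Sense and Sensibility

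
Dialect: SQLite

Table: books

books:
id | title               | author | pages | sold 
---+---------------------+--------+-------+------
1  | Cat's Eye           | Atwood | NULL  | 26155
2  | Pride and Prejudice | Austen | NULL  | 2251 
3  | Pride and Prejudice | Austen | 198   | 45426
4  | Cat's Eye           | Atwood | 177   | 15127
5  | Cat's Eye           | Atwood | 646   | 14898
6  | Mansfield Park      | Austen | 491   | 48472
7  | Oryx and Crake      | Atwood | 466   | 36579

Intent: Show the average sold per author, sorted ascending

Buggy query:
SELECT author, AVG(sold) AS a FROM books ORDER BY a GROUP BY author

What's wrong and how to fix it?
Bug: GROUP BY must precede ORDER BY

Fix: Reorder: SELECT … FROM … GROUP BY … ORDER BY …

Corrected query:
SELECT author, AVG(sold) AS a FROM books GROUP BY author ORDER BY a

Result:
author | a           
-------+-------------
Atwood | 23189.75    
Austen | 32049.666667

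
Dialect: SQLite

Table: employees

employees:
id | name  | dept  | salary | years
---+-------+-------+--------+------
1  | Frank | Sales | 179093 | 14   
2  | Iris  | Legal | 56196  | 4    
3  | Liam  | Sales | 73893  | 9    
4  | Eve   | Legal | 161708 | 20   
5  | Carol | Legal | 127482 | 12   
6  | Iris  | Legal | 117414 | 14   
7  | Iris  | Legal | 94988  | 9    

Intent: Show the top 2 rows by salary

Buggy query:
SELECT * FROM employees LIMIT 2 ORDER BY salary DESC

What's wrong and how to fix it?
Bug: LIMIT must come after ORDER BY

Fix: Sort with ORDER BY, then apply LIMIT

Corrected query:
SELECT * FROM employees ORDER BY salary DESC LIMIT 2

Result:
id | name  | dept  | salary | years
---+-------+-------+--------+------
1  | Frank | Sales | 179093 | 14   
4  | Eve   | Legal | 161708 | 20   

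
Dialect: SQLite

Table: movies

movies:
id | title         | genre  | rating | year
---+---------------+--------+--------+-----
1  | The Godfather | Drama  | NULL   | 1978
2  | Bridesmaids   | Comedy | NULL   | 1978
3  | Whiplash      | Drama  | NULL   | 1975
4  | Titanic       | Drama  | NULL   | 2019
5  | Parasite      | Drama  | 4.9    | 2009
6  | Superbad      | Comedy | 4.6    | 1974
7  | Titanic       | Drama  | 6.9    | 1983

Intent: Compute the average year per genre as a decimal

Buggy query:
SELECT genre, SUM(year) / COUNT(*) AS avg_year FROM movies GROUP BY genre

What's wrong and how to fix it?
Bug: SUM(year) and COUNT(*) are both integers; the division truncates the fractional part

Fix: Cast one side to REAL so the division keeps the fractional part

Corrected query:
SELECT genre, SUM(year) * 1.0 / COUNT(*) AS avg_year FROM movies GROUP BY genre

Result:
genre  | avg_year
-------+---------
Comedy | 1976    
Drama  | 1992.8  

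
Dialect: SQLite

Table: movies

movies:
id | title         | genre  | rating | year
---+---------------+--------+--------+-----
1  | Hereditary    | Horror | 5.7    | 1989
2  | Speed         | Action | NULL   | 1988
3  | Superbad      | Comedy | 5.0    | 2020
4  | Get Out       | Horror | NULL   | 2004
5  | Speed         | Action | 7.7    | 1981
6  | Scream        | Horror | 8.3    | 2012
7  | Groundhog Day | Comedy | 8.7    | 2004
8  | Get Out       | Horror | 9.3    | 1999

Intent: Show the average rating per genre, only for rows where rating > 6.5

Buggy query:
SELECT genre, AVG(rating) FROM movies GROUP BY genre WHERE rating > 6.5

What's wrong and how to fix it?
Bug: WHERE cannot follow GROUP BY

Fix: Move the WHERE clause before GROUP BY

Corrected query:
SELECT genre, AVG(rating) FROM movies WHERE rating > 6.5 GROUP BY genre

Result:
genre  | AVG(rating)
-------+------------
Action | 7.7        
Comedy | 8.7        
Horror | 8.8        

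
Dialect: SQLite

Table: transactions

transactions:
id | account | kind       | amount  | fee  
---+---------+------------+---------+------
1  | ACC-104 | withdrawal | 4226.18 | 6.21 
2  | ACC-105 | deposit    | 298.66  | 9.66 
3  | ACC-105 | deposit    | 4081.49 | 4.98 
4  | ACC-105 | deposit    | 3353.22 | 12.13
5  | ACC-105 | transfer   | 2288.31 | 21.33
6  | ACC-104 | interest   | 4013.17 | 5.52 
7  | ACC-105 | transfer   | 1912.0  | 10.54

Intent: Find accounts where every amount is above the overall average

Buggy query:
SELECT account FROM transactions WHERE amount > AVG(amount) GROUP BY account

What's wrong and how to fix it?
Bug: AVG() is an aggregate; it can't sit directly in WHERE

Fix: Compute the overall average in a scalar subquery and compare each group's MIN against it in HAVING

Corrected query:
SELECT account FROM transactions GROUP BY account HAVING MIN(amount) > (SELECT AVG(amount) FROM transactions)

Result:
account
-------
ACC-104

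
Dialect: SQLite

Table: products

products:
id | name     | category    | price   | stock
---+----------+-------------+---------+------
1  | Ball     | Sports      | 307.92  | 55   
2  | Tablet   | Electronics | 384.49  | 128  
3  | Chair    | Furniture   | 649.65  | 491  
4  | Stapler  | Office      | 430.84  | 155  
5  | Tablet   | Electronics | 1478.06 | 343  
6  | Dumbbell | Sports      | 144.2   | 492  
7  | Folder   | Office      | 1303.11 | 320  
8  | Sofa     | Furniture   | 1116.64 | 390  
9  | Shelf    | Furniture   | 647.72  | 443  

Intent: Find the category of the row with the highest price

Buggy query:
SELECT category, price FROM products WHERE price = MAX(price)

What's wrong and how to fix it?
Bug: WHERE is evaluated per row; an aggregate over the whole table isn't defined there

Fix: Wrap MAX in a scalar subquery so WHERE compares against a single value

Corrected query:
SELECT category, price FROM products WHERE price = (SELECT MAX(price) FROM products)

Result:
category    | price  
------------+--------
Electronics | 1478.06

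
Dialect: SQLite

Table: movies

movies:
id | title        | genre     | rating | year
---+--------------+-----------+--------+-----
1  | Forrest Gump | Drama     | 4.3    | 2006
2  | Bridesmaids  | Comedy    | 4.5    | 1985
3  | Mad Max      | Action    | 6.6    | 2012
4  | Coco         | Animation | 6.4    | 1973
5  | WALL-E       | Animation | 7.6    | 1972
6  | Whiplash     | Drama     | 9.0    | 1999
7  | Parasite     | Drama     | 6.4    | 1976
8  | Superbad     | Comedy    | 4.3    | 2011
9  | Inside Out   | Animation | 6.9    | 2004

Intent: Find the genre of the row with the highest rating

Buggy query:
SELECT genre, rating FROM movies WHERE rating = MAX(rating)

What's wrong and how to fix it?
Bug: MAX(rating) is an aggregate and cannot be used directly in WHERE

Fix: Use a subquery: WHERE rating = (SELECT MAX(rating) FROM movies)

Corrected query:
SELECT genre, rating FROM movies WHERE rating = (SELECT MAX(rating) FROM movies)

Result:
genre | rating
------+-------
Drama | 9     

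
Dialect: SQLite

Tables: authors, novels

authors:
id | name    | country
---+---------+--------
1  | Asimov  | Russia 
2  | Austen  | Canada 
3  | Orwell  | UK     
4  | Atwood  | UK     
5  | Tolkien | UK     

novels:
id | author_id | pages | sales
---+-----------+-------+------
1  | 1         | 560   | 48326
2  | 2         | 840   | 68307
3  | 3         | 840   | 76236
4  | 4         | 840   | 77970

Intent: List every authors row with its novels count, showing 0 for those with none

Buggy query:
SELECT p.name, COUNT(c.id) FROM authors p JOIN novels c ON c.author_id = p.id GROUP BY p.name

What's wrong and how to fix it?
Bug: INNER JOIN drops authors rows that have no matching novels rows

Fix: Use LEFT JOIN so parents without children still appear (COUNT(c.id) gives 0)

Corrected query:
SELECT p.name, COUNT(c.id) FROM authors p LEFT JOIN novels c ON c.author_id = p.id GROUP BY p.name

Result:
name    | COUNT(c.id)
--------+------------
Asimov  | 1          
Atwood  | 1          
Austen  | 1          
Orwell  | 1          
Tolkien | 0          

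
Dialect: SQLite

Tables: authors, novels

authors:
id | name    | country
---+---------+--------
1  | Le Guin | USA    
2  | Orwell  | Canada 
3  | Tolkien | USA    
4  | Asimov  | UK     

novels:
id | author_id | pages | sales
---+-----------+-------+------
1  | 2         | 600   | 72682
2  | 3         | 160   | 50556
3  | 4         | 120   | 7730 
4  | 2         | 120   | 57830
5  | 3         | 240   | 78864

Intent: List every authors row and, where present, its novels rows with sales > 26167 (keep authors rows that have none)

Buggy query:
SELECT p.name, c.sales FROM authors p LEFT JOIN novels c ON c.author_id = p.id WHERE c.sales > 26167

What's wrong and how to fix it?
Bug: A WHERE condition on the right-hand table after LEFT JOIN drops unmatched parents

Fix: Move the right-table condition into the ON clause so unmatched parents are kept

Corrected query:
SELECT p.name, c.sales FROM authors p LEFT JOIN novels c ON c.author_id = p.id AND c.sales > 26167

Result:
name    | sales
--------+------
Le Guin | NULL 
Orwell  | 57830
Orwell  | 72682
Tolkien | 50556
Tolkien | 78864
Asimov  | NULL 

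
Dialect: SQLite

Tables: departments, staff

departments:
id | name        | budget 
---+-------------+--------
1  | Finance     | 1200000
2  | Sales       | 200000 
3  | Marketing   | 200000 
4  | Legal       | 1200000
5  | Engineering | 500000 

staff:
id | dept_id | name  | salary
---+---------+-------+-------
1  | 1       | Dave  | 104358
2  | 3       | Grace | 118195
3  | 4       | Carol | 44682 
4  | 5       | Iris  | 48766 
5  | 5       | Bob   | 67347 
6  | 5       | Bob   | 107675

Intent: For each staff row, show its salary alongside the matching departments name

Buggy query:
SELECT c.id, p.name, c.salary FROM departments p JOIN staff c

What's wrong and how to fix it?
Bug: JOIN with no ON clause produces a cartesian product; every staff row pairs with every departments row

Fix: Add ON c.dept_id = p.id to the JOIN

Corrected query:
SELECT c.id, p.name, c.salary FROM departments p JOIN staff c ON c.dept_id = p.id

Result:
id | name        | salary
---+-------------+-------
1  | Finance     | 104358
2  | Marketing   | 118195
3  | Legal       | 44682 
4  | Engineering | 48766 
5  | Engineering | 67347 
6  | Engineering | 107675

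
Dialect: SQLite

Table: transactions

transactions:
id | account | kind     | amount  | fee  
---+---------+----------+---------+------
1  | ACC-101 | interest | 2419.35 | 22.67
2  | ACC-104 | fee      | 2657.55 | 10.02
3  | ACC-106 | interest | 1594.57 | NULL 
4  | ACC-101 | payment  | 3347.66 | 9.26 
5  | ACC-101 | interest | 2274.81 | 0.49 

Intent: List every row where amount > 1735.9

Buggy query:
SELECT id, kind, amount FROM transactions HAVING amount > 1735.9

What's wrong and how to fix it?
Bug: HAVING filters the output of aggregation, but this query has no GROUP BY and no aggregate functions, so SQLite rejects it (HAVING clause on a non-aggregate query); the condition here is per row

Fix: Use WHERE for row-level filtering

Corrected query:
SELECT id, kind, amount FROM transactions WHERE amount > 1735.9

Result:
id | kind     | amount 
---+----------+--------
1  | interest | 2419.35
2  | fee      | 2657.55
4  | payment  | 3347.66
5  | interest | 2274.81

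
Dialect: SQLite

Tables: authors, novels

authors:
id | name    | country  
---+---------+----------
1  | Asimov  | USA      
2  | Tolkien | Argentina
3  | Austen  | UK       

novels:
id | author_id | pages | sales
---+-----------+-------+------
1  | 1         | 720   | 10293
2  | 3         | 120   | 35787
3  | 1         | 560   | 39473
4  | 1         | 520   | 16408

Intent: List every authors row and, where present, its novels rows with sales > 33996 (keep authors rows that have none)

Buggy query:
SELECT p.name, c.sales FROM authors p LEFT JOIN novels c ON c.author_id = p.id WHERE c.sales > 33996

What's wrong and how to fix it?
Bug: Filtering c.sales in WHERE discards the NULL rows produced by LEFT JOIN, turning it into an inner join

Fix: Move the right-table condition into the ON clause so unmatched parents are kept

Corrected query:
SELECT p.name, c.sales FROM authors p LEFT JOIN novels c ON c.author_id = p.id AND c.sales > 33996

Result:
name    | sales
--------+------
Asimov  | 39473
Tolkien | NULL 
Austen  | 35787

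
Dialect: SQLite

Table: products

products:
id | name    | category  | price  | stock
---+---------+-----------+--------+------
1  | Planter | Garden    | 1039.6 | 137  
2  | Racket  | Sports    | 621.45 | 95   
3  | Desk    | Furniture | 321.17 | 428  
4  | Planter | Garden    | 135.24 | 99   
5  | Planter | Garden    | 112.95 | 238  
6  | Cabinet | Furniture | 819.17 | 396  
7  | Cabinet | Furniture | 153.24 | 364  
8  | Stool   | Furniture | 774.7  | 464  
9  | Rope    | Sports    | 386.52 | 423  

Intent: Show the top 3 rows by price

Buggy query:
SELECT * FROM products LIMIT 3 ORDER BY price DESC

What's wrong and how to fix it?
Bug: ORDER BY cannot follow LIMIT; LIMIT is the final clause

Fix: Sort with ORDER BY, then apply LIMIT

Corrected query:
SELECT * FROM products ORDER BY price DESC LIMIT 3

Result:
id | name    | category  | price  | stock
---+---------+-----------+--------+------
1  | Planter | Garden    | 1039.6 | 137  
6  | Cabinet | Furniture | 819.17 | 396  
8  | Stool   | Furniture | 774.7  | 464  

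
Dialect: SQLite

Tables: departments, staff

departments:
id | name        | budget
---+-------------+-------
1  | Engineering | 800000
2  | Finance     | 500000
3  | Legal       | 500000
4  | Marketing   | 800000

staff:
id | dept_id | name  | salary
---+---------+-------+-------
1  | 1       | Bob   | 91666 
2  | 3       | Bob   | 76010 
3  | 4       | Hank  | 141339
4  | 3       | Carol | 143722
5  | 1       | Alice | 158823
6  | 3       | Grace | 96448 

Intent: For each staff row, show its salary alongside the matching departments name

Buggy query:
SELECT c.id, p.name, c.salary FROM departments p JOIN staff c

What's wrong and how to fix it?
Bug: Missing join condition: each staff row is matched to all departments rows instead of just its own

Fix: Add ON c.dept_id = p.id to the JOIN

Corrected query:
SELECT c.id, p.name, c.salary FROM departments p JOIN staff c ON c.dept_id = p.id

Result:
id | name        | salary
---+-------------+-------
1  | Engineering | 91666 
2  | Legal       | 76010 
3  | Marketing   | 141339
4  | Legal       | 143722
5  | Engineering | 158823
6  | Legal       | 96448 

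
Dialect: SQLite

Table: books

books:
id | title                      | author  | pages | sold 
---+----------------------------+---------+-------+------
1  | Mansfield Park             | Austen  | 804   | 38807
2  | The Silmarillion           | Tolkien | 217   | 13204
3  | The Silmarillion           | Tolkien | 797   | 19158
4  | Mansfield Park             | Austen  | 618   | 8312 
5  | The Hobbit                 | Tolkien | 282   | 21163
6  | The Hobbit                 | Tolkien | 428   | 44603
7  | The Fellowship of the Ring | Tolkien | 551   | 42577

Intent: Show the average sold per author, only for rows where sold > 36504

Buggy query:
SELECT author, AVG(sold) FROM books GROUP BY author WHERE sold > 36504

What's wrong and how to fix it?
Bug: WHERE cannot follow GROUP BY

Fix: Move the WHERE clause before GROUP BY

Corrected query:
SELECT author, AVG(sold) FROM books WHERE sold > 36504 GROUP BY author

Result:
author  | AVG(sold)
--------+----------
Austen  | 38807    
Tolkien | 43590    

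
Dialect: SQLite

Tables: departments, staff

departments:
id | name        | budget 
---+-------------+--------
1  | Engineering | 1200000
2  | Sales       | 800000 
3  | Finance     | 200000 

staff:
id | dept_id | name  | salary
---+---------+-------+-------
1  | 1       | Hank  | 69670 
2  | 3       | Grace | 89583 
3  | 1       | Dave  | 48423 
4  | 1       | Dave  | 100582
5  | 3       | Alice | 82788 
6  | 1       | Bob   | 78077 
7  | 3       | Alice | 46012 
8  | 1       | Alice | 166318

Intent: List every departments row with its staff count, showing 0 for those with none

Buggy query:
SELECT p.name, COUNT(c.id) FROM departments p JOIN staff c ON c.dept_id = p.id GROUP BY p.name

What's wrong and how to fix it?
Bug: INNER JOIN drops departments rows that have no matching staff rows

Fix: Switch to LEFT JOIN to retain unmatched parent rows

Corrected query:
SELECT p.name, COUNT(c.id) FROM departments p LEFT JOIN staff c ON c.dept_id = p.id GROUP BY p.name

Result:
name        | COUNT(c.id)
------------+------------
Engineering | 5          
Finance     | 3          
Sales       | 0          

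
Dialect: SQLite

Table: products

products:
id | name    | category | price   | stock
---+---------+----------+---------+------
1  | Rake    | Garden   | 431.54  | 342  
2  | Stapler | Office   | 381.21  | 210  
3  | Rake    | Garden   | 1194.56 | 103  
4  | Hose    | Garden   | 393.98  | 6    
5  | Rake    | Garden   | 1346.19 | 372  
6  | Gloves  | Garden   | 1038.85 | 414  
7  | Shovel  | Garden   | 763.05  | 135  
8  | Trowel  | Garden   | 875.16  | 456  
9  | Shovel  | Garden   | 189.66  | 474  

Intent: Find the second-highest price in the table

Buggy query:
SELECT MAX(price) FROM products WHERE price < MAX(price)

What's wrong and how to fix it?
Bug: MAX(price) on the right of the comparison is an aggregate-in-WHERE error

Fix: Put the inner MAX in a scalar subquery

Corrected query:
SELECT MAX(price) FROM products WHERE price < (SELECT MAX(price) FROM products)

Result:
MAX(price)
----------
1194.56   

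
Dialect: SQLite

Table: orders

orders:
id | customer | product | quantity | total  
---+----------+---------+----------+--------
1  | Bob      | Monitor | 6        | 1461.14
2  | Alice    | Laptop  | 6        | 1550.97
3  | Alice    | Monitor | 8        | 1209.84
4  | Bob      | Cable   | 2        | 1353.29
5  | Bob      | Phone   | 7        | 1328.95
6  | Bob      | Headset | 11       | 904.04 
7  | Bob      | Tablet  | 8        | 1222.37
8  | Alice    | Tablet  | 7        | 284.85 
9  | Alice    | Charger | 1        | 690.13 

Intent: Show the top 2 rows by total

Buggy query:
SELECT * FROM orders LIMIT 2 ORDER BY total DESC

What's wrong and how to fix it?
Bug: LIMIT must come after ORDER BY

Fix: Sort with ORDER BY, then apply LIMIT

Corrected query:
SELECT * FROM orders ORDER BY total DESC LIMIT 2

Result:
id | customer | product | quantity | total  
---+----------+---------+----------+--------
2  | Alice    | Laptop  | 6        | 1550.97
1  | Bob      | Monitor | 6        | 1461.14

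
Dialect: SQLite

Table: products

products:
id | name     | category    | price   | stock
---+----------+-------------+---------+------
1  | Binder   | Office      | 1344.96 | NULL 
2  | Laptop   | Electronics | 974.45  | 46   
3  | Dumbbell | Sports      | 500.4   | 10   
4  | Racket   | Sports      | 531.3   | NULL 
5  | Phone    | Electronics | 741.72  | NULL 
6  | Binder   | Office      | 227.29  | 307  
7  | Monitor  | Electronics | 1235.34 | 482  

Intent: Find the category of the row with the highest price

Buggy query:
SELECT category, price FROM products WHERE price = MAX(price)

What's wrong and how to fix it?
Bug: WHERE is evaluated per row; an aggregate over the whole table isn't defined there

Fix: Use a subquery: WHERE price = (SELECT MAX(price) FROM products)

Corrected query:
SELECT category, price FROM products WHERE price = (SELECT MAX(price) FROM products)

Result:
category | price  
---------+--------
Office   | 1344.96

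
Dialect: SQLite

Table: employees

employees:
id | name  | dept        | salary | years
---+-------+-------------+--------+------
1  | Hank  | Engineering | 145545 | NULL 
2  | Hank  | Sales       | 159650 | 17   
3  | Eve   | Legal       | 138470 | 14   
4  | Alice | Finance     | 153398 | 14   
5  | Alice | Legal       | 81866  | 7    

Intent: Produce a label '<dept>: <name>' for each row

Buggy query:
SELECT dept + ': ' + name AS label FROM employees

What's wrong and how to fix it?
Bug: SQLite uses || for string concatenation; + coerces text to numbers (yielding 0)

Fix: Use the || operator for string concatenation

Corrected query:
SELECT dept || ': ' || name AS label FROM employees

Result:
label            
-----------------
Engineering: Hank
Sales: Hank      
Legal: Eve       
Finance: Alice   
Legal: Alice     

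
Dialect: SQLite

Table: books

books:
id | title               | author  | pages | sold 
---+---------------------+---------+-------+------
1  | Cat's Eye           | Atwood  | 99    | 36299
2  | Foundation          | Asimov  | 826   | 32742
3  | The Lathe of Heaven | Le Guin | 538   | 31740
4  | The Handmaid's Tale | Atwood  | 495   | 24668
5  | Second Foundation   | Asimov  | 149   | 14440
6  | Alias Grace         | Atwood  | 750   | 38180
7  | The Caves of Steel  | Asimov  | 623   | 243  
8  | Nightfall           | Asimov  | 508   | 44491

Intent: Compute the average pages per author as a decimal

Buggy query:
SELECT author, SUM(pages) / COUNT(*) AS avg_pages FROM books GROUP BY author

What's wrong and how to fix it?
Bug: Both operands are integers, so '/' performs integer division and truncates

Fix: Multiply by 1.0 (or CAST to REAL) to force floating-point division

Corrected query:
SELECT author, SUM(pages) * 1.0 / COUNT(*) AS avg_pages FROM books GROUP BY author

Result:
author  | avg_pages
--------+----------
Asimov  | 526.5    
Atwood  | 448      
Le Guin | 538      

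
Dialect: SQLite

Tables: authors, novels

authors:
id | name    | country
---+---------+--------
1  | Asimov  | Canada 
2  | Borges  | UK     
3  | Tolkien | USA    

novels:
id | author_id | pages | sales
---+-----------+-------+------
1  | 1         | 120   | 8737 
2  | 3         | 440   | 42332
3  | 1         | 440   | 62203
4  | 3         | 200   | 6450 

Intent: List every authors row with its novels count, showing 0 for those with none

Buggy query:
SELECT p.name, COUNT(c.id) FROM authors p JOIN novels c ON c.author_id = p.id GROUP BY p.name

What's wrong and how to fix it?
Bug: An inner join excludes parents with zero children

Fix: Switch to LEFT JOIN to retain unmatched parent rows

Corrected query:
SELECT p.name, COUNT(c.id) FROM authors p LEFT JOIN novels c ON c.author_id = p.id GROUP BY p.name

Result:
name    | COUNT(c.id)
--------+------------
Asimov  | 2          
Borges  | 0          
Tolkien | 2          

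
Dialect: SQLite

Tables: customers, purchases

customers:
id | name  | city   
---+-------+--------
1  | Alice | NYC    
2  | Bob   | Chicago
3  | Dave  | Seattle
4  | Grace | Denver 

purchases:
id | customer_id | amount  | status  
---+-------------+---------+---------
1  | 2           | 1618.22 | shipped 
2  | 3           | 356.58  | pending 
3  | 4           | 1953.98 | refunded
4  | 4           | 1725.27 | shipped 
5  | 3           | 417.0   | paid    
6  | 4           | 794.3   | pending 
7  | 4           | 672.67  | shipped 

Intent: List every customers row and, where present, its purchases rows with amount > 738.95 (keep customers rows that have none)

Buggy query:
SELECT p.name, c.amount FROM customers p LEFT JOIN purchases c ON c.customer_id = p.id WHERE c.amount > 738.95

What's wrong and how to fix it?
Bug: A WHERE condition on the right-hand table after LEFT JOIN drops unmatched parents

Fix: Put 'c.amount > 738.95' in the JOIN's ON clause instead of WHERE

Corrected query:
SELECT p.name, c.amount FROM customers p LEFT JOIN purchases c ON c.customer_id = p.id AND c.amount > 738.95

Result:
name  | amount 
------+--------
Alice | NULL   
Bob   | 1618.22
Dave  | NULL   
Grace | 794.3  
Grace | 1725.27
Grace | 1953.98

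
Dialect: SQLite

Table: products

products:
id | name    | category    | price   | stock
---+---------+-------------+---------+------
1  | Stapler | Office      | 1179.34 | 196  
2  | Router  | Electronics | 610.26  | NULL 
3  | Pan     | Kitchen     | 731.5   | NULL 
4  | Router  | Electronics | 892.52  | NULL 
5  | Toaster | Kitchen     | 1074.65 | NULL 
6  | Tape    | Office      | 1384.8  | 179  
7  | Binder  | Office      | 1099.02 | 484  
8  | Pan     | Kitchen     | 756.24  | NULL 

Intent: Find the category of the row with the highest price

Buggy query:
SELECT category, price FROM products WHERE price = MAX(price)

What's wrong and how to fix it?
Bug: MAX(price) is an aggregate and cannot be used directly in WHERE

Fix: Wrap MAX in a scalar subquery so WHERE compares against a single value

Corrected query:
SELECT category, price FROM products WHERE price = (SELECT MAX(price) FROM products)

Result:
category | price 
---------+-------
Office   | 1384.8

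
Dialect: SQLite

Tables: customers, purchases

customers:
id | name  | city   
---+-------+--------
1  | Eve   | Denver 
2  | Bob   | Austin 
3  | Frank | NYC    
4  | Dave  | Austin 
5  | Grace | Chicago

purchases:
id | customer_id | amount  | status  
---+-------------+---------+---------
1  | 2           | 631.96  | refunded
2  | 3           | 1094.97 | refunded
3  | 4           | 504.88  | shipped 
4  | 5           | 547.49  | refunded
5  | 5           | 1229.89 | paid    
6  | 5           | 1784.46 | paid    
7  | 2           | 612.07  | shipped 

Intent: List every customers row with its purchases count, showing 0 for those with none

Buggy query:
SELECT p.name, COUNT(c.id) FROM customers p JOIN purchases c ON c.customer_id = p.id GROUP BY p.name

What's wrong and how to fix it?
Bug: INNER JOIN drops customers rows that have no matching purchases rows

Fix: Switch to LEFT JOIN to retain unmatched parent rows

Corrected query:
SELECT p.name, COUNT(c.id) FROM customers p LEFT JOIN purchases c ON c.customer_id = p.id GROUP BY p.name

Result:
name  | COUNT(c.id)
------+------------
Bob   | 2          
Dave  | 1          
Eve   | 0          
Frank | 1          
Grace | 3          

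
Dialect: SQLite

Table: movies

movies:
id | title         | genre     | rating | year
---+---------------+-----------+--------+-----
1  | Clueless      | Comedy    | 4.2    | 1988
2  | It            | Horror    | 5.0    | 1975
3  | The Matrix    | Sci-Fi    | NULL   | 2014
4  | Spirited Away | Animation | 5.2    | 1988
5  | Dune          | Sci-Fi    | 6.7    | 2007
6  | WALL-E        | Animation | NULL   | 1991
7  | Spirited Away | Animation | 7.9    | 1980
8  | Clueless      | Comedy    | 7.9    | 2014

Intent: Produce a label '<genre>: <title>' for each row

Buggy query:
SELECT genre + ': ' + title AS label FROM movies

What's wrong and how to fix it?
Bug: '+' is numeric addition; on text columns SQLite converts them to 0 instead of concatenating

Fix: Replace + with || to concatenate text

Corrected query:
SELECT genre || ': ' || title AS label FROM movies

Result:
label                   
------------------------
Comedy: Clueless        
Horror: It              
Sci-Fi: The Matrix      
Animation: Spirited Away
Sci-Fi: Dune            
Animation: WALL-E       
Animation: Spirited Away
Comedy: Clueless        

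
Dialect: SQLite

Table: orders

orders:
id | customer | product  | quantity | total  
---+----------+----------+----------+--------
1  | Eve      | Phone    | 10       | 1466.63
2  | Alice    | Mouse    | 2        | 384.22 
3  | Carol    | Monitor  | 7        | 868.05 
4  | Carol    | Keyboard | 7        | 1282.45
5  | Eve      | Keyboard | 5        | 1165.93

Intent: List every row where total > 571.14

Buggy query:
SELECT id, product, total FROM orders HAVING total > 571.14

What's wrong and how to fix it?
Bug: This is a non-aggregate query (no GROUP BY, no aggregates), so in SQLite the HAVING clause is invalid here; a row-level condition belongs in WHERE

Fix: Replace HAVING with WHERE since the condition applies to individual rows

Corrected query:
SELECT id, product, total FROM orders WHERE total > 571.14

Result:
id | product  | total  
---+----------+--------
1  | Phone    | 1466.63
3  | Monitor  | 868.05 
4  | Keyboard | 1282.45
5  | Keyboard | 1165.93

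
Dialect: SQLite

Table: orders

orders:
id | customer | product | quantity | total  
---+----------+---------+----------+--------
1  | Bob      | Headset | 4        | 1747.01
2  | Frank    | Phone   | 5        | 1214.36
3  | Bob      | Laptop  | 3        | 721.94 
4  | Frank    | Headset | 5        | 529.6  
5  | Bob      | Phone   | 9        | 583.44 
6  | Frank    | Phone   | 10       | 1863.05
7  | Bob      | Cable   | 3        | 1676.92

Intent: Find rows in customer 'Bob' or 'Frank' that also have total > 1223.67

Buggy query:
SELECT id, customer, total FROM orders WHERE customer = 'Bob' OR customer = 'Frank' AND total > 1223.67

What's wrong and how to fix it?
Bug: AND binds tighter than OR, so this parses as customer = 'Bob' OR (customer = 'Frank' AND total > 1223.67)

Fix: Add parentheses around the OR so the AND applies to both alternatives

Corrected query:
SELECT id, customer, total FROM orders WHERE (customer = 'Bob' OR customer = 'Frank') AND total > 1223.67

Result:
id | customer | total  
---+----------+--------
1  | Bob      | 1747.01
6  | Frank    | 1863.05
7  | Bob      | 1676.92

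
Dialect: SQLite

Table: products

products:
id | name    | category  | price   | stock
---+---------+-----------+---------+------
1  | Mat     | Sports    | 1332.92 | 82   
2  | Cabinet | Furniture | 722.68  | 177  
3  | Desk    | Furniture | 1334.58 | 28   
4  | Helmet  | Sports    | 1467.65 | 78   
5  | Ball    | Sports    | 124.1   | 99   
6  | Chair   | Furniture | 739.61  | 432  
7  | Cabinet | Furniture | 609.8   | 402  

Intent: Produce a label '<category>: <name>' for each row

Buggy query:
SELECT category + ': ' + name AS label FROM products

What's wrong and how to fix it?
Bug: SQLite uses || for string concatenation; + coerces text to numbers (yielding 0)

Fix: Use the || operator for string concatenation

Corrected query:
SELECT category || ': ' || name AS label FROM products

Result:
label             
------------------
Sports: Mat       
Furniture: Cabinet
Furniture: Desk   
Sports: Helmet    
Sports: Ball      
Furniture: Chair  
Furniture: Cabinet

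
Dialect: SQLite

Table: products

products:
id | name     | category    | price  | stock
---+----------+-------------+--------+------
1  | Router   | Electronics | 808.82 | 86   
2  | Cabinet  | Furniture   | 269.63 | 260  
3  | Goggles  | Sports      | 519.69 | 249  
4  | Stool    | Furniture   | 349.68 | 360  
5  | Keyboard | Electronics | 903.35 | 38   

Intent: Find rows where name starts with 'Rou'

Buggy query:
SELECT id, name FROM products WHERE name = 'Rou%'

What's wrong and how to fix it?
Bug: '=' compares the literal string including the % character; pattern matching needs LIKE

Fix: Use LIKE for wildcard pattern matching

Corrected query:
SELECT id, name FROM products WHERE name LIKE 'Rou%'

Result:
id | name  
---+-------
1  | Router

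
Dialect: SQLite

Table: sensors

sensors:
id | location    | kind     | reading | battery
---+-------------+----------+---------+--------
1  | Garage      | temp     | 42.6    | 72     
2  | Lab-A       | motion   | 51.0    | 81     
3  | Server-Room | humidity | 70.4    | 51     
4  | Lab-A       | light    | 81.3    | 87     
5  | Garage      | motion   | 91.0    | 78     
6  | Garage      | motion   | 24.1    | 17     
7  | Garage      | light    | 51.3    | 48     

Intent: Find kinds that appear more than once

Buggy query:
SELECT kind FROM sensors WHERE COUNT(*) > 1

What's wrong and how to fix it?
Bug: COUNT(*) is an aggregate and cannot be used in WHERE

Fix: GROUP BY kind, then filter groups with HAVING COUNT(*) > 1

Corrected query:
SELECT kind FROM sensors GROUP BY kind HAVING COUNT(*) > 1

Result:
kind  
------
light 
motion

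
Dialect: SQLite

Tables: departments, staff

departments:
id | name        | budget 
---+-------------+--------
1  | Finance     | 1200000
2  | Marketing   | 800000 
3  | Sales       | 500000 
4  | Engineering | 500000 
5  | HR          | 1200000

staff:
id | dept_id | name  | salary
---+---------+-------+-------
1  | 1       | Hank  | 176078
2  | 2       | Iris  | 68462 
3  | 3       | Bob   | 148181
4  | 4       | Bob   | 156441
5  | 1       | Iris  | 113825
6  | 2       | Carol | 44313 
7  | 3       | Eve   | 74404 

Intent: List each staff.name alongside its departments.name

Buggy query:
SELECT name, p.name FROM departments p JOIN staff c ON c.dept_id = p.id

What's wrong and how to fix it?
Bug: Both tables have a 'name' column; the unqualified reference is ambiguous

Fix: Qualify the column with its table alias (c.name)

Corrected query:
SELECT c.name, p.name FROM departments p JOIN staff c ON c.dept_id = p.id

Result:
name  | name       
------+------------
Hank  | Finance    
Iris  | Marketing  
Bob   | Sales      
Bob   | Engineering
Iris  | Finance    
Carol | Marketing  
Eve   | Sales      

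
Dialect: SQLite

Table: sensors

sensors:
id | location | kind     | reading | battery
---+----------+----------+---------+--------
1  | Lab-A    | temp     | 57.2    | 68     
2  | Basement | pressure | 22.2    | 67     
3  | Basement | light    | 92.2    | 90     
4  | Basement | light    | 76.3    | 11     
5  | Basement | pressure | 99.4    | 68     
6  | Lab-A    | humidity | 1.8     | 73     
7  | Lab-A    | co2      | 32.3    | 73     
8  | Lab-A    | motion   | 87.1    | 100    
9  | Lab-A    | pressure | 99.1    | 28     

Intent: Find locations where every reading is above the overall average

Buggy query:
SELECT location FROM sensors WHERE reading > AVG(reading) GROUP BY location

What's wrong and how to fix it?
Bug: WHERE evaluates per row before aggregation, so AVG() is unavailable

Fix: Compute the overall average in a scalar subquery and compare each group's MIN against it in HAVING

Corrected query:
SELECT location FROM sensors GROUP BY location HAVING MIN(reading) > (SELECT AVG(reading) FROM sensors)

Result:
(no rows)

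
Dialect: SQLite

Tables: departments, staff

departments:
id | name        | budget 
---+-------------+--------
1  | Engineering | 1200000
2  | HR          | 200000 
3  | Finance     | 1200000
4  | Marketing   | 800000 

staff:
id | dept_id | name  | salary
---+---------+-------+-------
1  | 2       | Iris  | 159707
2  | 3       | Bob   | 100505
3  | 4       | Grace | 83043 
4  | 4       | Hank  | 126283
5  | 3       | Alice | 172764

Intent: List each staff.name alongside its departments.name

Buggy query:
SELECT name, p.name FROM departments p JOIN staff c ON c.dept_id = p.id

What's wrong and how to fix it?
Bug: 'name' exists in both joined tables, so the database can't tell which one is meant

Fix: Qualify the column with its table alias (c.name)

Corrected query:
SELECT c.name, p.name FROM departments p JOIN staff c ON c.dept_id = p.id

Result:
name  | name     
------+----------
Iris  | HR       
Bob   | Finance  
Grace | Marketing
Hank  | Marketing
Alice | Finance  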